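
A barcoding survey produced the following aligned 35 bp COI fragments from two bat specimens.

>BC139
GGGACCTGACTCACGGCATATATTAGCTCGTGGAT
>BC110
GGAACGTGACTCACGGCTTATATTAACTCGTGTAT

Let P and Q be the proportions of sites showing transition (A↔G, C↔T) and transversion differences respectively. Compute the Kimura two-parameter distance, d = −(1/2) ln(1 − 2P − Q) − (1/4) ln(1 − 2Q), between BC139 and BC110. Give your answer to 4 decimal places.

The sequences differ at positions 3 (G/A, transition), 6 (C/G, transversion), 18 (A/T, transversion), 26 (G/A, transition), 33 (G/T, transversion).
Of the 5 differences, 2 transitions and 3 transversions over 35 sites: P = 2/35 = 0.057143, Q = 3/35 = 0.085714.
d = −0.5·ln(0.800000) − 0.25·ln(0.828572) = −0.5·(-0.223144) − 0.25·(-0.188052) = 0.1586.

0.1586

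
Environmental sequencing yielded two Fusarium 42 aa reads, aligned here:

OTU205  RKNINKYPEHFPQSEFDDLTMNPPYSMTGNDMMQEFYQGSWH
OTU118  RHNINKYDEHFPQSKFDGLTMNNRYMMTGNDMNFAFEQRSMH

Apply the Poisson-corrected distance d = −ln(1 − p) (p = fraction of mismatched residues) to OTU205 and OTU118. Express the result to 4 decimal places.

0.3704

Mismatches occur at site 2 (K↔H), site 8 (P↔D), site 15 (E↔K), site 18 (D↔G), site 23 (P↔N), site 24 (P↔R), site 26 (S↔M), site 33 (M↔N), site 34 (Q↔F), site 35 (E↔A), site 37 (Y↔E), site 39 (G↔R), site 41 (W↔M).
p = 13/42 = 0.309524.
d = −ln(1 − 0.309524) = −ln(0.690476) = 0.3704.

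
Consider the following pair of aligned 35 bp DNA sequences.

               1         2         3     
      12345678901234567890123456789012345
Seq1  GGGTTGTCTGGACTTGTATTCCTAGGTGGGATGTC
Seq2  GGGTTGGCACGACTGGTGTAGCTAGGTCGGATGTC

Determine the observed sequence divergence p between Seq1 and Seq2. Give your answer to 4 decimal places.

Differing sites — 7:T/G; 9:T/A; 10:G/C; 15:T/G; 18:A/G; 20:T/A; 21:C/G; 28:G/C.
There are 8 differences over 35 sites, so p = 8/35 = 0.2286.

0.2286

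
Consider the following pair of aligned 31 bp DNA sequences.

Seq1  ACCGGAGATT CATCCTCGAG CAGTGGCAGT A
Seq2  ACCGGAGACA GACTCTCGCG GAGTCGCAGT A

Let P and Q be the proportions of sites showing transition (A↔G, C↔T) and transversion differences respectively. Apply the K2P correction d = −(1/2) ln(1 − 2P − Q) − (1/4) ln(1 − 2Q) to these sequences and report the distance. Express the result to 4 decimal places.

Mismatches occur at site 9 (T/C, transition), site 10 (T/A, transversion), site 11 (C/G, transversion), site 13 (T/C, transition), site 14 (C/T, transition), site 19 (A/C, transversion), site 21 (C/G, transversion), site 25 (G/C, transversion).
Of the 8 differences, 3 transitions and 5 transversions over 31 sites: P = 3/31 = 0.096774, Q = 5/31 = 0.161290.
d = −0.5·ln(0.645162) − 0.25·ln(0.677420) = −0.5·(-0.438254) − 0.25·(-0.389464) = 0.3165.

0.3165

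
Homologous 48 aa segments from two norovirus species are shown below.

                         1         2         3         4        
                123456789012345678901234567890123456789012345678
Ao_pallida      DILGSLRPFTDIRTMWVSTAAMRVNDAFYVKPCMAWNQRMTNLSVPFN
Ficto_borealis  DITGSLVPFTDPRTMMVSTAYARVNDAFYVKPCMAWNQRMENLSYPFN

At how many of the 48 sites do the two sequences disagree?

8

Mismatches occur at site 3 (L/T), site 7 (R/V), site 12 (I/P), site 16 (W/M), site 21 (A/Y), site 22 (M/A), site 41 (T/E), site 45 (V/Y).
That gives 8 mismatches out of 48 aligned sites, so the Hamming distance is 8.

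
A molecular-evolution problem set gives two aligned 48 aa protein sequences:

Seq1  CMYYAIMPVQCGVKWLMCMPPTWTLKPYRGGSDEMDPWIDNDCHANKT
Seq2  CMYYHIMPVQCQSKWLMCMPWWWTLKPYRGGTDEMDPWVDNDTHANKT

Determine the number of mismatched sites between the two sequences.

Differing sites — 5:A/H; 12:G/Q; 13:V/S; 21:P/W; 22:T/W; 32:S/T; 39:I/V; 43:C/T.
That gives 8 mismatches out of 48 aligned sites, so the Hamming distance is 8.

8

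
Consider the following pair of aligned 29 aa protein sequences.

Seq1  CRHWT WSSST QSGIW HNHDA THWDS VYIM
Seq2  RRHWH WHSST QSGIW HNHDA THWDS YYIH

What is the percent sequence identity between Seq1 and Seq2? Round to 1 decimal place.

The sequences differ at positions 1 (C/R), 5 (T/H), 7 (S/H), 26 (V/Y), 29 (M/H).
24 of the 29 sites match, so the percent identity is 24/29 × 100 = 82.8%.

82.8%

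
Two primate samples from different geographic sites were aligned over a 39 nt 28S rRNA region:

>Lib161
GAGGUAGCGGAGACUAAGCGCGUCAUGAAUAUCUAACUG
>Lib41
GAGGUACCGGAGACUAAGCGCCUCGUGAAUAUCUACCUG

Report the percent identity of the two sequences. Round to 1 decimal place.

89.7%

The sequences differ at positions 7 (G/C), 22 (G/C), 25 (A/G), 36 (A/C).
35 of the 39 sites match, so the percent identity is 35/39 × 100 = 89.7%.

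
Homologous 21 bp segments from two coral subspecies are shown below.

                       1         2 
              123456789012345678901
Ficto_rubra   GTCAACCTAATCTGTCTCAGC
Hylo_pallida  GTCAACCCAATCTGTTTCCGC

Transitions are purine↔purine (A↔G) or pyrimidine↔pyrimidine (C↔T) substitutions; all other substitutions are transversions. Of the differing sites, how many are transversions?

1

Mismatches occur at site 8 (T→C, transition), site 16 (C→T, transition), site 19 (A→C, transversion).
Of the 3 differences, 2 transitions and 1 transversion, so the answer is 1.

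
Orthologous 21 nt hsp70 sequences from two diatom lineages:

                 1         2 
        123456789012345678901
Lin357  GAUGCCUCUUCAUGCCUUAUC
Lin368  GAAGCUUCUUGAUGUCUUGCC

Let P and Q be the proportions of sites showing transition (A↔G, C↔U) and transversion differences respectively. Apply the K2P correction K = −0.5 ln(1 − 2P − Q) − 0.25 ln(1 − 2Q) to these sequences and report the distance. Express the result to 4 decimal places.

0.3761

Mismatches occur at site 3 (U↔A, transversion), site 6 (C↔U, transition), site 11 (C↔G, transversion), site 15 (C↔U, transition), site 19 (A↔G, transition), site 20 (U↔C, transition).
Of the 6 differences, 4 transitions and 2 transversions over 21 sites: P = 4/21 = 0.190476, Q = 2/21 = 0.095238.
d = −0.5·ln(0.523810) − 0.25·ln(0.809524) = −0.5·(-0.646626) − 0.25·(-0.211309) = 0.3761.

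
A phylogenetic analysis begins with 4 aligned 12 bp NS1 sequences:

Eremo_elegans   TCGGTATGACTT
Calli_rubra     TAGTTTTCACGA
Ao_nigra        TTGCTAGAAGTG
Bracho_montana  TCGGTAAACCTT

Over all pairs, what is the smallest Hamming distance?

3

Pairwise Hamming distances:
  Eremo_elegans vs Calli_rubra: 6
  Eremo_elegans vs Ao_nigra: 6
  Eremo_elegans vs Bracho_montana: 3
  Calli_rubra vs Ao_nigra: 8
  Calli_rubra vs Bracho_montana: 8
  Ao_nigra vs Bracho_montana: 6
The smallest is 3, between Eremo_elegans and Bracho_montana.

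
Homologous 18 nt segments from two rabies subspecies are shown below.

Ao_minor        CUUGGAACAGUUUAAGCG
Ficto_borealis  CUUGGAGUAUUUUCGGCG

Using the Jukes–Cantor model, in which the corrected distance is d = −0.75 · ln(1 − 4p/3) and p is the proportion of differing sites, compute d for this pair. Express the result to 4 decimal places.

Mismatches occur at site 7 (A/G), site 8 (C/U), site 10 (G/U), site 14 (A/C), site 15 (A/G).
p = 5/18 = 0.277778.
d = −0.75 · ln(1 − (4/3)·0.277778) = −0.75 · ln(0.629629) = −0.75 · (-0.462625) = 0.3470.

0.3470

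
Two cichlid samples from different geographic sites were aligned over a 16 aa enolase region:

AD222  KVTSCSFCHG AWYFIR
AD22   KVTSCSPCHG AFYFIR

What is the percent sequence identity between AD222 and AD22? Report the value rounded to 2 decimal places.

Mismatches occur at site 7 (F↔P), site 12 (W↔F).
14 of the 16 sites match, so the percent identity is 14/16 × 100 = 87.50%.

87.50%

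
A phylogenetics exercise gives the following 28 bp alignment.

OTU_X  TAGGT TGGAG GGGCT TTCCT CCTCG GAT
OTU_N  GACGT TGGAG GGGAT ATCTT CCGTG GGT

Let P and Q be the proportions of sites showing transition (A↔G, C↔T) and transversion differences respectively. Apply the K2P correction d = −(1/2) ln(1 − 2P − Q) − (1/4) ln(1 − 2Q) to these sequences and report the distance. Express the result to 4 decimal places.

0.3600

The sequences differ at positions 1 (T/G, transversion), 3 (G/C, transversion), 14 (C/A, transversion), 16 (T/A, transversion), 19 (C/T, transition), 23 (T/G, transversion), 24 (C/T, transition), 27 (A/G, transition).
Of the 8 differences, 3 transitions and 5 transversions over 28 sites: P = 3/28 = 0.107143, Q = 5/28 = 0.178571.
d = −0.5·ln(0.607143) − 0.25·ln(0.642858) = −0.5·(-0.498991) − 0.25·(-0.441831) = 0.3600.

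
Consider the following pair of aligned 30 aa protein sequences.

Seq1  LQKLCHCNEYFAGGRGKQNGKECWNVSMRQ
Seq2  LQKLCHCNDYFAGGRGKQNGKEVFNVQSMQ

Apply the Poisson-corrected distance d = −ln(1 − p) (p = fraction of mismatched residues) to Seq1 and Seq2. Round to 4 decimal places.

0.2231

The sequences differ at positions 9 (E/D), 23 (C/V), 24 (W/F), 27 (S/Q), 28 (M/S), 29 (R/M).
p = 6/30 = 0.200000.
d = −ln(1 − 0.200000) = −ln(0.800000) = 0.2231.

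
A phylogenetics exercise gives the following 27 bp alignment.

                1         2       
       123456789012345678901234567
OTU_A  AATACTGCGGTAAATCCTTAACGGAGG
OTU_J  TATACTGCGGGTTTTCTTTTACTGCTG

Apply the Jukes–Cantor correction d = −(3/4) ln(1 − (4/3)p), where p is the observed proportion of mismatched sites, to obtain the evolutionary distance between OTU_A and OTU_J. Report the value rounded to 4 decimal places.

0.5107

Differing sites — 1:A/T; 11:T/G; 12:A/T; 13:A/T; 14:A/T; 17:C/T; 20:A/T; 23:G/T; 25:A/C; 26:G/T.
p = 10/27 = 0.370370.
d = −0.75 · ln(1 − (4/3)·0.370370) = −0.75 · ln(0.506173) = −0.75 · (-0.680877) = 0.5107.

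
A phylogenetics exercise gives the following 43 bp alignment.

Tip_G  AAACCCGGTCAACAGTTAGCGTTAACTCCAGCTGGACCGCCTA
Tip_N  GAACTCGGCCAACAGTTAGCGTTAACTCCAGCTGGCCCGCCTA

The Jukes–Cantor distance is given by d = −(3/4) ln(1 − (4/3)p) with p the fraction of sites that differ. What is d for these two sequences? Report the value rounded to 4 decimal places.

0.0993

Mismatches occur at site 1 (A↔G), site 5 (C↔T), site 9 (T↔C), site 36 (A↔C).
p = 4/43 = 0.093023.
d = −0.75 · ln(1 − (4/3)·0.093023) = −0.75 · ln(0.875969) = −0.75 · (-0.132425) = 0.0993.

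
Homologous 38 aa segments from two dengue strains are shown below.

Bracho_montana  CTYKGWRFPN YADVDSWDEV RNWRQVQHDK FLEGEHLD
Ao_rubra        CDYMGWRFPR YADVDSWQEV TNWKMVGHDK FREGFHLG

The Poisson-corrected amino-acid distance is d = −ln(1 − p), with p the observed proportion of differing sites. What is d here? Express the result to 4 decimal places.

0.3417

The sequences differ at positions 2 (T/D), 4 (K/M), 10 (N/R), 18 (D/Q), 21 (R/T), 24 (R/K), 25 (Q/M), 27 (Q/G), 32 (L/R), 35 (E/F), 38 (D/G).
p = 11/38 = 0.289474.
d = −ln(1 − 0.289474) = −ln(0.710526) = 0.3417.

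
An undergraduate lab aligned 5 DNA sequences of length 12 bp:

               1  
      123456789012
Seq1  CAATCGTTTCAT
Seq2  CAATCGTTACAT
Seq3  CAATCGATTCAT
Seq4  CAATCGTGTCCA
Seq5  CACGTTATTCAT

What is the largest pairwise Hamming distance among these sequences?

Pairwise Hamming distances:
  Seq1 vs Seq2: 1
  Seq1 vs Seq3: 1
  Seq1 vs Seq4: 3
  Seq1 vs Seq5: 5
  Seq2 vs Seq3: 2
  Seq2 vs Seq4: 4
  Seq2 vs Seq5: 6
  Seq3 vs Seq4: 4
  Seq3 vs Seq5: 4
  Seq4 vs Seq5: 8
The largest is 8, between Seq4 and Seq5.

8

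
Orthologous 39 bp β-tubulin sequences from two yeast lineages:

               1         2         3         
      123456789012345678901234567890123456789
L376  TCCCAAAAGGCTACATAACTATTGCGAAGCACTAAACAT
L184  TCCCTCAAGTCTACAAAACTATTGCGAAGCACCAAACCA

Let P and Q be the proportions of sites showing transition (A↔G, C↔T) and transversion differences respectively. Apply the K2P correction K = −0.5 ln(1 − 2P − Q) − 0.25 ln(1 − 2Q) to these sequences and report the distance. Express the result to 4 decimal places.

0.2067

Mismatches occur at site 5 (A/T, transversion), site 6 (A/C, transversion), site 10 (G/T, transversion), site 16 (T/A, transversion), site 33 (T/C, transition), site 38 (A/C, transversion), site 39 (T/A, transversion).
Of the 7 differences, 1 transition and 6 transversions over 39 sites: P = 1/39 = 0.025641, Q = 6/39 = 0.153846.
d = −0.5·ln(0.794872) − 0.25·ln(0.692308) = −0.5·(-0.229574) − 0.25·(-0.367724) = 0.2067.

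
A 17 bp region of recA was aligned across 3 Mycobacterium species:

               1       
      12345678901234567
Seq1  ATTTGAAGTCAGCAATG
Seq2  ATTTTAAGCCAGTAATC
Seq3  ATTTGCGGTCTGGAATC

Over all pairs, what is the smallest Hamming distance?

4

Pairwise Hamming distances:
  Seq1 vs Seq2: 4
  Seq1 vs Seq3: 5
  Seq2 vs Seq3: 6
The smallest is 4, between Seq1 and Seq2.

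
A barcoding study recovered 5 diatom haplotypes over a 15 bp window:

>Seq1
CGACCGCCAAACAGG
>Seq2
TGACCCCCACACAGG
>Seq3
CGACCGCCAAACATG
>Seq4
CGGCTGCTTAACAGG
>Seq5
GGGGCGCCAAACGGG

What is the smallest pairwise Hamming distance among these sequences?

Pairwise Hamming distances:
  Seq1 vs Seq2: 3
  Seq1 vs Seq3: 1
  Seq1 vs Seq4: 4
  Seq1 vs Seq5: 4
  Seq2 vs Seq3: 4
  Seq2 vs Seq4: 7
  Seq2 vs Seq5: 6
  Seq3 vs Seq4: 5
  Seq3 vs Seq5: 5
  Seq4 vs Seq5: 6
The smallest is 1, between Seq1 and Seq3.

1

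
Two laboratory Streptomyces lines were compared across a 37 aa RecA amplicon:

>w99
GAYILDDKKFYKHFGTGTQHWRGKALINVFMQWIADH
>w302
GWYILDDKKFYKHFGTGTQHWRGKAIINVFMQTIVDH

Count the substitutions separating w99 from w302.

Differing sites — 2:A/W; 26:L/I; 33:W/T; 35:A/V.
That gives 4 mismatches out of 37 aligned sites, so the Hamming distance is 4.

4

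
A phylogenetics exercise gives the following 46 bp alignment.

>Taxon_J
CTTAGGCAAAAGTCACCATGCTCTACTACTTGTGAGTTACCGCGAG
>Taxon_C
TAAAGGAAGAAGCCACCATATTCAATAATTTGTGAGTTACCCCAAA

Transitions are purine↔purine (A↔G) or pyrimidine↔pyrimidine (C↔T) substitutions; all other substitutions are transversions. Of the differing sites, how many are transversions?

6

Mismatches occur at site 1 (C→T, transition), site 2 (T→A, transversion), site 3 (T→A, transversion), site 7 (C→A, transversion), site 9 (A→G, transition), site 13 (T→C, transition), site 20 (G→A, transition), site 21 (C→T, transition), site 24 (T→A, transversion), site 26 (C→T, transition), site 27 (T→A, transversion), site 29 (C→T, transition), site 42 (G→C, transversion), site 44 (G→A, transition), site 46 (G→A, transition).
Of the 15 differences, 9 transitions and 6 transversions, so the answer is 6.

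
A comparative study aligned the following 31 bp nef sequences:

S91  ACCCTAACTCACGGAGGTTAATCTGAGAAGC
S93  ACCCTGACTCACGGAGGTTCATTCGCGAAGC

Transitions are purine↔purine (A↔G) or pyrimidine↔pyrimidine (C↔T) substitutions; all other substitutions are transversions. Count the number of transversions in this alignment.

Mismatches occur at site 6 (A↔G, transition), site 20 (A↔C, transversion), site 23 (C↔T, transition), site 24 (T↔C, transition), site 26 (A↔C, transversion).
Of the 5 differences, 3 transitions and 2 transversions, so the answer is 2.

2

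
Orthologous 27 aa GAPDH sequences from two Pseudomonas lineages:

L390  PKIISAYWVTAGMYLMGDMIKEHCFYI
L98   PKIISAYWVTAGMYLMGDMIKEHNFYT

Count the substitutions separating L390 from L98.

Mismatches occur at site 24 (C↔N), site 27 (I↔T).
That gives 2 mismatches out of 27 aligned sites, so the Hamming distance is 2.

2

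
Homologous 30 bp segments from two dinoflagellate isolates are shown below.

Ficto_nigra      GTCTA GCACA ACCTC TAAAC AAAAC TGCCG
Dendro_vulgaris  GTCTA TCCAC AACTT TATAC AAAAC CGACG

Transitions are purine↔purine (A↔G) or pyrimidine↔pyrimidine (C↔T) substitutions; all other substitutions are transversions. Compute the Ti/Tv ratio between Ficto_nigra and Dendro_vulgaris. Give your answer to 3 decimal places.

The sequences differ at positions 6 (G/T, transversion), 8 (A/C, transversion), 9 (C/A, transversion), 10 (A/C, transversion), 12 (C/A, transversion), 15 (C/T, transition), 18 (A/T, transversion), 26 (T/C, transition), 28 (C/A, transversion).
Of the 9 differences, 2 transitions and 7 transversions, so Ti/Tv = 2/7 = 0.286.

0.286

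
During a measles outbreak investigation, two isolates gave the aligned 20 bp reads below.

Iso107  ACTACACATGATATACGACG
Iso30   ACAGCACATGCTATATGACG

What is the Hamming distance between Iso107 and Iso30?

The sequences differ at positions 3 (T/A), 4 (A/G), 11 (A/C), 16 (C/T).
That gives 4 mismatches out of 20 aligned sites, so the Hamming distance is 4.

4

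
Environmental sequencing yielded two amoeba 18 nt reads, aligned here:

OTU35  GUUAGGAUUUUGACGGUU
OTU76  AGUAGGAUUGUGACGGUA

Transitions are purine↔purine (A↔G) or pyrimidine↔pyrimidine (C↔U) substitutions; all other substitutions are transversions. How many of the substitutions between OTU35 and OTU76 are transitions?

Mismatches occur at site 1 (G/A, transition), site 2 (U/G, transversion), site 10 (U/G, transversion), site 18 (U/A, transversion).
Of the 4 differences, 1 transition and 3 transversions, so the answer is 1.

1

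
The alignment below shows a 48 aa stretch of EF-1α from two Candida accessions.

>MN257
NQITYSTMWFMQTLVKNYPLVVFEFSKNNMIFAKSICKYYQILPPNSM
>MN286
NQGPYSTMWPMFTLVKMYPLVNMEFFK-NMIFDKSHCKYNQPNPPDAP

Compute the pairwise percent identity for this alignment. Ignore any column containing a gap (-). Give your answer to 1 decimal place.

66.0%

Excluding the 1 gap column leaves 47 comparable sites.
Differing sites — 3:I/G; 4:T/P; 10:F/P; 12:Q/F; 17:N/M; 22:V/N; 23:F/M; 26:S/F; 33:A/D; 36:I/H; 40:Y/N; 42:I/P; 43:L/N; 46:N/D; 47:S/A; 48:M/P.
31 of the 47 comparable sites match, so the percent identity is 31/47 × 100 = 66.0%.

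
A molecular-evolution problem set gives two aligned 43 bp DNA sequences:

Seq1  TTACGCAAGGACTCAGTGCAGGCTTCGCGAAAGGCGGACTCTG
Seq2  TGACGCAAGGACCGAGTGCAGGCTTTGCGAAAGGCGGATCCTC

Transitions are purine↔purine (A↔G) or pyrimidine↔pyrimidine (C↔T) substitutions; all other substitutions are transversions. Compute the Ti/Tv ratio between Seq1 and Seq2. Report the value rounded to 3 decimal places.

1.333

Differing sites — 2:T/G (Tv); 13:T/C (Ti); 14:C/G (Tv); 26:C/T (Ti); 39:C/T (Ti); 40:T/C (Ti); 43:G/C (Tv).
Of the 7 differences, 4 transitions and 3 transversions, so Ti/Tv = 4/3 = 1.333.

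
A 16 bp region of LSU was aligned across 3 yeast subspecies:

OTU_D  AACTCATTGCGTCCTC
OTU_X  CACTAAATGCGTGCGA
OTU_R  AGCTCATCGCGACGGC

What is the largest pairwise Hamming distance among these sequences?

9

Pairwise Hamming distances:
  OTU_D vs OTU_X: 6
  OTU_D vs OTU_R: 5
  OTU_X vs OTU_R: 9
The largest is 9, between OTU_X and OTU_R.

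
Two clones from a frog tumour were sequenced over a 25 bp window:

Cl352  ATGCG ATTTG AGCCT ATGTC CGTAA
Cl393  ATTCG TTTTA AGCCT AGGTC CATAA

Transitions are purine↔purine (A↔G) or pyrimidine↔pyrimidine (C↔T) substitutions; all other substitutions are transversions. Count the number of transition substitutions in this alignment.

2

Differing sites — 3:G/T (Tv); 6:A/T (Tv); 10:G/A (Ti); 17:T/G (Tv); 22:G/A (Ti).
Of the 5 differences, 2 transitions and 3 transversions, so the answer is 2.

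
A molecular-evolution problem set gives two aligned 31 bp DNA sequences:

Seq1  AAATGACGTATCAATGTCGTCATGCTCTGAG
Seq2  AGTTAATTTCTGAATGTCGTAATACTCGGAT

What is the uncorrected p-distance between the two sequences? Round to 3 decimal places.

0.355

The sequences differ at positions 2 (A/G), 3 (A/T), 5 (G/A), 7 (C/T), 8 (G/T), 10 (A/C), 12 (C/G), 21 (C/A), 24 (G/A), 28 (T/G), 31 (G/T).
There are 11 differences over 31 sites, so p = 11/31 = 0.355.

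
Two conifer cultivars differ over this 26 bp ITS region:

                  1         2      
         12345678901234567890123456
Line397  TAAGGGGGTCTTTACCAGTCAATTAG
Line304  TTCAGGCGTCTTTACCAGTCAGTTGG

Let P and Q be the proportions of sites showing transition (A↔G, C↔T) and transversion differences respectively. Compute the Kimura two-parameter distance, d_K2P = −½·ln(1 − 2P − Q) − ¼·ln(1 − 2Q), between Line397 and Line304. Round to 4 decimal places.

0.2780

The sequences differ at positions 2 (A/T, transversion), 3 (A/C, transversion), 4 (G/A, transition), 7 (G/C, transversion), 22 (A/G, transition), 25 (A/G, transition).
Of the 6 differences, 3 transitions and 3 transversions over 26 sites: P = 3/26 = 0.115385, Q = 3/26 = 0.115385.
d = −0.5·ln(0.653845) − 0.25·ln(0.769230) = −0.5·(-0.424885) − 0.25·(-0.262365) = 0.2780.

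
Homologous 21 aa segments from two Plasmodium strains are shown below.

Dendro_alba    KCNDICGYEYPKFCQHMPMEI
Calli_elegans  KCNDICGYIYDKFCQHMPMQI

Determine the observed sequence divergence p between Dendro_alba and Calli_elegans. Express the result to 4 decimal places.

0.1429

Differing sites — 9:E/I; 11:P/D; 20:E/Q.
There are 3 differences over 21 sites, so p = 3/21 = 0.1429.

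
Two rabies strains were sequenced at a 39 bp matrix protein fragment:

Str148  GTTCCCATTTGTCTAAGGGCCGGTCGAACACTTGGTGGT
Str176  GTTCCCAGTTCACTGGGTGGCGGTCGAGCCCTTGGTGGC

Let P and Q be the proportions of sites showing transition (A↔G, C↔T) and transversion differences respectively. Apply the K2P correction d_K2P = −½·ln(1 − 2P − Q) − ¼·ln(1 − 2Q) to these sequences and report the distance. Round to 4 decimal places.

0.3143

The sequences differ at positions 8 (T/G, transversion), 11 (G/C, transversion), 12 (T/A, transversion), 15 (A/G, transition), 16 (A/G, transition), 18 (G/T, transversion), 20 (C/G, transversion), 28 (A/G, transition), 30 (A/C, transversion), 39 (T/C, transition).
Of the 10 differences, 4 transitions and 6 transversions over 39 sites: P = 4/39 = 0.102564, Q = 6/39 = 0.153846.
d = −0.5·ln(0.641026) − 0.25·ln(0.692308) = −0.5·(-0.444685) − 0.25·(-0.367724) = 0.3143.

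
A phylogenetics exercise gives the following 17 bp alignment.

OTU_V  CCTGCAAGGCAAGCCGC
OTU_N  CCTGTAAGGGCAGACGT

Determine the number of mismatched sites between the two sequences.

5

Mismatches occur at site 5 (C↔T), site 10 (C↔G), site 11 (A↔C), site 14 (C↔A), site 17 (C↔T).
That gives 5 mismatches out of 17 aligned sites, so the Hamming distance is 5.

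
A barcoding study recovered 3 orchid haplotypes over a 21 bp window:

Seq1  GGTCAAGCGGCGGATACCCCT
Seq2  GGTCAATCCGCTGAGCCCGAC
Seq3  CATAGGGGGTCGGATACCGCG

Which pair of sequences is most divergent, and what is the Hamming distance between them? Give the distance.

Pairwise Hamming distances:
  Seq1 vs Seq2: 8
  Seq1 vs Seq3: 9
  Seq2 vs Seq3: 14
The largest is 14, between Seq2 and Seq3.

14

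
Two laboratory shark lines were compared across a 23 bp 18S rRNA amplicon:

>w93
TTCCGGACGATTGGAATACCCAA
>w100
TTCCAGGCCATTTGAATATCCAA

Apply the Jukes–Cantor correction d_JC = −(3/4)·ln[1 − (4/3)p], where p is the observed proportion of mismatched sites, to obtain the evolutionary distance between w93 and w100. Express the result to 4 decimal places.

0.2567

The sequences differ at positions 5 (G/A), 7 (A/G), 9 (G/C), 13 (G/T), 19 (C/T).
p = 5/23 = 0.217391.
d = −0.75 · ln(1 − (4/3)·0.217391) = −0.75 · ln(0.710145) = −0.75 · (-0.342286) = 0.2567.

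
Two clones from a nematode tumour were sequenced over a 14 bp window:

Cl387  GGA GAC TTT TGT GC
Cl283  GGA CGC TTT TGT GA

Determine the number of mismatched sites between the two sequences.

3

Differing sites — 4:G/C; 5:A/G; 14:C/A.
That gives 3 mismatches out of 14 aligned sites, so the Hamming distance is 3.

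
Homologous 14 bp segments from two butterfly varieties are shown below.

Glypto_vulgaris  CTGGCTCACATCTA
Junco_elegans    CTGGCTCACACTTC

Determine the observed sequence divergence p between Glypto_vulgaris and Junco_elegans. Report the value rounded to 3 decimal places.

0.214

The sequences differ at positions 11 (T/C), 12 (C/T), 14 (A/C).
There are 3 differences over 14 sites, so p = 3/14 = 0.214.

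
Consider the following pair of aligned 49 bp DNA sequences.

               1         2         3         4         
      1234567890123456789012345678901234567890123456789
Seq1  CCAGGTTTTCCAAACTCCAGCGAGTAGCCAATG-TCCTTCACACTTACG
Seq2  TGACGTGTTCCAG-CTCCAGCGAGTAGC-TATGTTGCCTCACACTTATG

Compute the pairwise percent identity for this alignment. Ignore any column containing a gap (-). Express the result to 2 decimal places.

Excluding the 3 gap columns leaves 46 comparable sites.
The sequences differ at positions 1 (C/T), 2 (C/G), 4 (G/C), 7 (T/G), 13 (A/G), 30 (A/T), 36 (C/G), 38 (T/C), 48 (C/T).
37 of the 46 comparable sites match, so the percent identity is 37/46 × 100 = 80.43%.

80.43%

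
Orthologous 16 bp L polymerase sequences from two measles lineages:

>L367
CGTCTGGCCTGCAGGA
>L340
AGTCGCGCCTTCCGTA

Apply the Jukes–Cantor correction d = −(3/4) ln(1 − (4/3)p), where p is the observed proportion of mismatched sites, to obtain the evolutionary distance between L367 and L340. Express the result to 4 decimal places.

The sequences differ at positions 1 (C/A), 5 (T/G), 6 (G/C), 11 (G/T), 13 (A/C), 15 (G/T).
p = 6/16 = 0.375000.
d = −0.75 · ln(1 − (4/3)·0.375000) = −0.75 · ln(0.500000) = −0.75 · (-0.693147) = 0.5199.

0.5199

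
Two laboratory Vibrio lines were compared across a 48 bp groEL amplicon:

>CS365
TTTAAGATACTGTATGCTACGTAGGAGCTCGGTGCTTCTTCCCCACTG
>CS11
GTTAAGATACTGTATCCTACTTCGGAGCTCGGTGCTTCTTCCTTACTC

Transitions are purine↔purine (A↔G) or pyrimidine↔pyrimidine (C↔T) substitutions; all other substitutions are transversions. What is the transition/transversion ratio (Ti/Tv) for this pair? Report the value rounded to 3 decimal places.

Mismatches occur at site 1 (T↔G, transversion), site 16 (G↔C, transversion), site 21 (G↔T, transversion), site 23 (A↔C, transversion), site 43 (C↔T, transition), site 44 (C↔T, transition), site 48 (G↔C, transversion).
Of the 7 differences, 2 transitions and 5 transversions, so Ti/Tv = 2/5 = 0.400.

0.400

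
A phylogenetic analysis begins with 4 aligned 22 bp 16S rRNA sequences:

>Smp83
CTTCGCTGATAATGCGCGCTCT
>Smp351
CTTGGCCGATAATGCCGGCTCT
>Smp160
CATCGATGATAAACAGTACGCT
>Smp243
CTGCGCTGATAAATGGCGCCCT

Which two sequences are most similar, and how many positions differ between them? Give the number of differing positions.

4

Pairwise Hamming distances:
  Smp83 vs Smp351: 4
  Smp83 vs Smp160: 8
  Smp83 vs Smp243: 5
  Smp351 vs Smp160: 11
  Smp351 vs Smp243: 9
  Smp160 vs Smp243: 8
The smallest is 4, between Smp83 and Smp351.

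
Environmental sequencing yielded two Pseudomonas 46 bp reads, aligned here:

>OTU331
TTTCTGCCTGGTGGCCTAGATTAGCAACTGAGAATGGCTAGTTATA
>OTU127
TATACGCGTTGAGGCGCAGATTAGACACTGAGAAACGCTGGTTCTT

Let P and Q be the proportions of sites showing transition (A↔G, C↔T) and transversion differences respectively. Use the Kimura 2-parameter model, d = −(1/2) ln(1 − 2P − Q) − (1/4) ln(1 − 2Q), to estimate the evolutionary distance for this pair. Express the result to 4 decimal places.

0.4326

The sequences differ at positions 2 (T/A, transversion), 4 (C/A, transversion), 5 (T/C, transition), 8 (C/G, transversion), 10 (G/T, transversion), 12 (T/A, transversion), 16 (C/G, transversion), 17 (T/C, transition), 25 (C/A, transversion), 26 (A/C, transversion), 35 (T/A, transversion), 36 (G/C, transversion), 40 (A/G, transition), 44 (A/C, transversion), 46 (A/T, transversion).
Of the 15 differences, 3 transitions and 12 transversions over 46 sites: P = 3/46 = 0.065217, Q = 12/46 = 0.260870.
d = −0.5·ln(0.608696) − 0.25·ln(0.478260) = −0.5·(-0.496436) − 0.25·(-0.737601) = 0.4326.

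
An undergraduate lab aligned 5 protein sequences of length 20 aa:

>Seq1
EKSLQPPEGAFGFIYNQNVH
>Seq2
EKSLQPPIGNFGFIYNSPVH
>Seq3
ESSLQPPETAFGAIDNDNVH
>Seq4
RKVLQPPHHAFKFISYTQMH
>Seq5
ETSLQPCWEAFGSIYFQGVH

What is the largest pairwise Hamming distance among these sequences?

Pairwise Hamming distances:
  Seq1 vs Seq2: 4
  Seq1 vs Seq3: 5
  Seq1 vs Seq4: 10
  Seq1 vs Seq5: 7
  Seq2 vs Seq3: 8
  Seq2 vs Seq4: 11
  Seq2 vs Seq5: 9
  Seq3 vs Seq4: 12
  Seq3 vs Seq5: 9
  Seq4 vs Seq5: 13
The largest is 13, between Seq4 and Seq5.

13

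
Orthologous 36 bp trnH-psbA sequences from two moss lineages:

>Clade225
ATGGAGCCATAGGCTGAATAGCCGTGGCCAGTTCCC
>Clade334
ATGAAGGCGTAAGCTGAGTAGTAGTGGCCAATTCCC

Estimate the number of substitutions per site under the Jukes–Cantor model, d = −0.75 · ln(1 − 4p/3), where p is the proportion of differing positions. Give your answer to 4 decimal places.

0.2635

The sequences differ at positions 4 (G/A), 7 (C/G), 9 (A/G), 12 (G/A), 18 (A/G), 22 (C/T), 23 (C/A), 31 (G/A).
p = 8/36 = 0.222222.
d = −0.75 · ln(1 − (4/3)·0.222222) = −0.75 · ln(0.703704) = −0.75 · (-0.351397) = 0.2635.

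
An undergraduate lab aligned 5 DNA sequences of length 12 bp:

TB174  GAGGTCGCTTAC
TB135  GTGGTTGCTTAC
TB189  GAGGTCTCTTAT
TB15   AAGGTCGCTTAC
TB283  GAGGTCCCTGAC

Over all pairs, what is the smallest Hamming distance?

Pairwise Hamming distances:
  TB174 vs TB135: 2
  TB174 vs TB189: 2
  TB174 vs TB15: 1
  TB174 vs TB283: 2
  TB135 vs TB189: 4
  TB135 vs TB15: 3
  TB135 vs TB283: 4
  TB189 vs TB15: 3
  TB189 vs TB283: 3
  TB15 vs TB283: 3
The smallest is 1, between TB174 and TB15.

1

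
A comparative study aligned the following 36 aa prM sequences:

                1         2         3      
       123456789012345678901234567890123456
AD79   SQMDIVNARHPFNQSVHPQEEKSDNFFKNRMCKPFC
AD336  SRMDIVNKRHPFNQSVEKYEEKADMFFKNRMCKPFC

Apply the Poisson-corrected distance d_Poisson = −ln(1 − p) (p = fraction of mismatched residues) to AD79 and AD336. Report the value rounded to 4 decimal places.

Mismatches occur at site 2 (Q/R), site 8 (A/K), site 17 (H/E), site 18 (P/K), site 19 (Q/Y), site 23 (S/A), site 25 (N/M).
p = 7/36 = 0.194444.
d = −ln(1 − 0.194444) = −ln(0.805556) = 0.2162.

0.2162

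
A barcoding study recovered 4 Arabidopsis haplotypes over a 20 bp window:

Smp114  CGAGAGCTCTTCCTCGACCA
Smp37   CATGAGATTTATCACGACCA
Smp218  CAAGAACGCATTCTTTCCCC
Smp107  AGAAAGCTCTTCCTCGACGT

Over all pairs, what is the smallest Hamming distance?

Pairwise Hamming distances:
  Smp114 vs Smp37: 7
  Smp114 vs Smp218: 9
  Smp114 vs Smp107: 4
  Smp37 vs Smp218: 12
  Smp37 vs Smp107: 11
  Smp218 vs Smp107: 12
The smallest is 4, between Smp114 and Smp107.

4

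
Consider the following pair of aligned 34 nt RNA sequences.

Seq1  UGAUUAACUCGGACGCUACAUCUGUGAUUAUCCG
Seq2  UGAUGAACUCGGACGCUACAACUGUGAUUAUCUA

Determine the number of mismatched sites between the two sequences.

Differing sites — 5:U/G; 21:U/A; 33:C/U; 34:G/A.
That gives 4 mismatches out of 34 aligned sites, so the Hamming distance is 4.

4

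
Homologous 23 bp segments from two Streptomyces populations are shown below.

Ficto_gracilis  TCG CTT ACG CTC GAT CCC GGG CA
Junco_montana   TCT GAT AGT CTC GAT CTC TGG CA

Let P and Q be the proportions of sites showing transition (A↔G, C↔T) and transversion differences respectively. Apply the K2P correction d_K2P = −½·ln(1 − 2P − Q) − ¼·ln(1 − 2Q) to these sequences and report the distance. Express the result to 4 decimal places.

0.3981

Differing sites — 3:G/T (Tv); 4:C/G (Tv); 5:T/A (Tv); 8:C/G (Tv); 9:G/T (Tv); 17:C/T (Ti); 19:G/T (Tv).
Of the 7 differences, 1 transition and 6 transversions over 23 sites: P = 1/23 = 0.043478, Q = 6/23 = 0.260870.
d = −0.5·ln(0.652174) − 0.25·ln(0.478260) = −0.5·(-0.427444) − 0.25·(-0.737601) = 0.3981.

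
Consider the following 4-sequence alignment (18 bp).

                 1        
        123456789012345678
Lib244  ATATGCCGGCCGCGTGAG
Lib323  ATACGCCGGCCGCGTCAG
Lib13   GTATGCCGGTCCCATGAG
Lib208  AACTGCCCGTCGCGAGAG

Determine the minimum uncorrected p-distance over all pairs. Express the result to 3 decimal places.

Pairwise Hamming distances:
  Lib244 vs Lib323: 2
  Lib244 vs Lib13: 4
  Lib244 vs Lib208: 5
  Lib323 vs Lib13: 6
  Lib323 vs Lib208: 7
  Lib13 vs Lib208: 7
The smallest is 2 mismatches, between Lib244 and Lib323; p = 2/18 = 0.111.

0.111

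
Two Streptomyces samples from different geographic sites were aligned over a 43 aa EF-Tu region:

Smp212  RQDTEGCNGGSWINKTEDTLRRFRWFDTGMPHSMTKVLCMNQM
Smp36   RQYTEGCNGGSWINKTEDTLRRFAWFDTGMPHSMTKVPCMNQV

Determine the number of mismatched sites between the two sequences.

4

Differing sites — 3:D/Y; 24:R/A; 38:L/P; 43:M/V.
That gives 4 mismatches out of 43 aligned sites, so the Hamming distance is 4.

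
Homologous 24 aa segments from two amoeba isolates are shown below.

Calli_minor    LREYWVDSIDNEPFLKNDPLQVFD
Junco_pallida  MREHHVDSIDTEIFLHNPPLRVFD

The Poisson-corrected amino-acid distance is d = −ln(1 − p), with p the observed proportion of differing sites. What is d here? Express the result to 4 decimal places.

Differing sites — 1:L/M; 4:Y/H; 5:W/H; 11:N/T; 13:P/I; 16:K/H; 18:D/P; 21:Q/R.
p = 8/24 = 0.333333.
d = −ln(1 − 0.333333) = −ln(0.666667) = 0.4055.

0.4055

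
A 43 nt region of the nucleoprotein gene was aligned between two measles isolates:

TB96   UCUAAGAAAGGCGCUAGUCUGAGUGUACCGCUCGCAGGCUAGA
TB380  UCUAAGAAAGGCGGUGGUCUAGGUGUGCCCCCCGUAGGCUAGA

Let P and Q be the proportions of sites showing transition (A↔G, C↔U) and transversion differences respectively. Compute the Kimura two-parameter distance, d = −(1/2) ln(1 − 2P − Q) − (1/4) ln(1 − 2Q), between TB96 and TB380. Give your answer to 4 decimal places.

Differing sites — 14:C/G (Tv); 16:A/G (Ti); 21:G/A (Ti); 22:A/G (Ti); 27:A/G (Ti); 30:G/C (Tv); 32:U/C (Ti); 35:C/U (Ti).
Of the 8 differences, 6 transitions and 2 transversions over 43 sites: P = 6/43 = 0.139535, Q = 2/43 = 0.046512.
d = −0.5·ln(0.674418) − 0.25·ln(0.906976) = −0.5·(-0.393905) − 0.25·(-0.097639) = 0.2214.

0.2214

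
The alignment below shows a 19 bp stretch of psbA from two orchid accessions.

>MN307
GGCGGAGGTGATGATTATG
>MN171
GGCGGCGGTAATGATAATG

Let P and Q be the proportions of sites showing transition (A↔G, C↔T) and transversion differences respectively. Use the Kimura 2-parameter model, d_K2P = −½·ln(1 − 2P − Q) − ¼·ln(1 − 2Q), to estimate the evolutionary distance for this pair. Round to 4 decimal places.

0.1773

Mismatches occur at site 6 (A↔C, transversion), site 10 (G↔A, transition), site 16 (T↔A, transversion).
Of the 3 differences, 1 transition and 2 transversions over 19 sites: P = 1/19 = 0.052632, Q = 2/19 = 0.105263.
d = −0.5·ln(0.789473) − 0.25·ln(0.789474) = −0.5·(-0.236390) − 0.25·(-0.236388) = 0.1773.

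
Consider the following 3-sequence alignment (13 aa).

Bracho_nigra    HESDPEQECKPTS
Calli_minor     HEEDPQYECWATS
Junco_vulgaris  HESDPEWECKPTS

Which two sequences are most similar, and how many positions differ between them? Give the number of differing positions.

1

Pairwise Hamming distances:
  Bracho_nigra vs Calli_minor: 5
  Bracho_nigra vs Junco_vulgaris: 1
  Calli_minor vs Junco_vulgaris: 5
The smallest is 1, between Bracho_nigra and Junco_vulgaris.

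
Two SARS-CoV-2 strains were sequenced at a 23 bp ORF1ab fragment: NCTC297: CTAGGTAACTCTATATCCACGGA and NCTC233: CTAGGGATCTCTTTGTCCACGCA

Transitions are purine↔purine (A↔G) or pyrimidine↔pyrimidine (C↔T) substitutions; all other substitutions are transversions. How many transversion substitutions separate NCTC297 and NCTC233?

4

Differing sites — 6:T/G (Tv); 8:A/T (Tv); 13:A/T (Tv); 15:A/G (Ti); 22:G/C (Tv).
Of the 5 differences, 1 transition and 4 transversions, so the answer is 4.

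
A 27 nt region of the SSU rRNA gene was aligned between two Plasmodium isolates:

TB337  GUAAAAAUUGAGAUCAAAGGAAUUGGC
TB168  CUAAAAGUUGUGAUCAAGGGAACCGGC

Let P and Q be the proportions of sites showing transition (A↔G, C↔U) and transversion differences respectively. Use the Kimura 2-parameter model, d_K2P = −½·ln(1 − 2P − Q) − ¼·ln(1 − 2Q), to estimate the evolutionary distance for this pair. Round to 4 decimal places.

The sequences differ at positions 1 (G/C, transversion), 7 (A/G, transition), 11 (A/U, transversion), 18 (A/G, transition), 23 (U/C, transition), 24 (U/C, transition).
Of the 6 differences, 4 transitions and 2 transversions over 27 sites: P = 4/27 = 0.148148, Q = 2/27 = 0.074074.
d = −0.5·ln(0.629630) − 0.25·ln(0.851852) = −0.5·(-0.462623) − 0.25·(-0.160342) = 0.2714.

0.2714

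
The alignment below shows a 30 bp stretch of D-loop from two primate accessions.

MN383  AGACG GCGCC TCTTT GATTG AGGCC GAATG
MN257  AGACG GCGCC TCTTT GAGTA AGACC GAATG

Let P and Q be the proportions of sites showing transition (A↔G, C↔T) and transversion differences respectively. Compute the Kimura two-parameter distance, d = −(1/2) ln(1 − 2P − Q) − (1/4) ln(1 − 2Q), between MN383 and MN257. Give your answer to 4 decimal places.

Differing sites — 18:T/G (Tv); 20:G/A (Ti); 23:G/A (Ti).
Of the 3 differences, 2 transitions and 1 transversion over 30 sites: P = 2/30 = 0.066667, Q = 1/30 = 0.033333.
d = −0.5·ln(0.833333) − 0.25·ln(0.933334) = −0.5·(-0.182322) − 0.25·(-0.068992) = 0.1084.

0.1084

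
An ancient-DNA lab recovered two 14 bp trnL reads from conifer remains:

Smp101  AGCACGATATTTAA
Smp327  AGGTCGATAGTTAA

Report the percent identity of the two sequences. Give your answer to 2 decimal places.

78.57%

Differing sites — 3:C/G; 4:A/T; 10:T/G.
11 of the 14 sites match, so the percent identity is 11/14 × 100 = 78.57%.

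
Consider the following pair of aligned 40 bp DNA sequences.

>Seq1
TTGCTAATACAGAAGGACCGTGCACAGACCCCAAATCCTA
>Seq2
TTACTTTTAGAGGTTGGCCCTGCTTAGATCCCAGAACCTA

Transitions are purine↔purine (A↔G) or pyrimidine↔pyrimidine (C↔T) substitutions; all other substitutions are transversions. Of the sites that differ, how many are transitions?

Mismatches occur at site 3 (G/A, transition), site 6 (A/T, transversion), site 7 (A/T, transversion), site 10 (C/G, transversion), site 13 (A/G, transition), site 14 (A/T, transversion), site 15 (G/T, transversion), site 17 (A/G, transition), site 20 (G/C, transversion), site 24 (A/T, transversion), site 25 (C/T, transition), site 29 (C/T, transition), site 34 (A/G, transition), site 36 (T/A, transversion).
Of the 14 differences, 6 transitions and 8 transversions, so the answer is 6.

6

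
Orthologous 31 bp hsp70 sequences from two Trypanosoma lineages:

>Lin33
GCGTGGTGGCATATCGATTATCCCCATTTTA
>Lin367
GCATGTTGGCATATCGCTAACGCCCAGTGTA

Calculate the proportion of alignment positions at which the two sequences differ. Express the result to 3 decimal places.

The sequences differ at positions 3 (G/A), 6 (G/T), 17 (A/C), 19 (T/A), 21 (T/C), 22 (C/G), 27 (T/G), 29 (T/G).
There are 8 differences over 31 sites, so p = 8/31 = 0.258.

0.258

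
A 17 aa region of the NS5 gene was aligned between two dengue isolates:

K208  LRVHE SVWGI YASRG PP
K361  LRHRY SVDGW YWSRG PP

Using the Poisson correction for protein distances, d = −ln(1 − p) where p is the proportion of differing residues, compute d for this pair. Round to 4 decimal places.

0.4353

Mismatches occur at site 3 (V↔H), site 4 (H↔R), site 5 (E↔Y), site 8 (W↔D), site 10 (I↔W), site 12 (A↔W).
p = 6/17 = 0.352941.
d = −ln(1 − 0.352941) = −ln(0.647059) = 0.4353.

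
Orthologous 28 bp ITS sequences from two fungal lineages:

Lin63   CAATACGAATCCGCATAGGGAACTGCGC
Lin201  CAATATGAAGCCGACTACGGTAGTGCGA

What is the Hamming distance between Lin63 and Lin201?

8

Mismatches occur at site 6 (C/T), site 10 (T/G), site 14 (C/A), site 15 (A/C), site 18 (G/C), site 21 (A/T), site 23 (C/G), site 28 (C/A).
That gives 8 mismatches out of 28 aligned sites, so the Hamming distance is 8.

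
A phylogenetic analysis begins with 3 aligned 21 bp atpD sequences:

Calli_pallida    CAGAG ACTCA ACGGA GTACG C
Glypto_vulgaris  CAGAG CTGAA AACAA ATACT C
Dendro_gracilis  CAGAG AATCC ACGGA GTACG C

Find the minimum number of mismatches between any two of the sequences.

Pairwise Hamming distances:
  Calli_pallida vs Glypto_vulgaris: 9
  Calli_pallida vs Dendro_gracilis: 2
  Glypto_vulgaris vs Dendro_gracilis: 10
The smallest is 2, between Calli_pallida and Dendro_gracilis.

2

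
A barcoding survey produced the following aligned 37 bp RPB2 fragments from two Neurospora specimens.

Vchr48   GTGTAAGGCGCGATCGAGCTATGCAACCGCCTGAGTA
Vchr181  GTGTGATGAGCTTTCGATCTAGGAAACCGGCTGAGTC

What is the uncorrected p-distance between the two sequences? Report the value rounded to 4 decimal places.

Mismatches occur at site 5 (A↔G), site 7 (G↔T), site 9 (C↔A), site 12 (G↔T), site 13 (A↔T), site 18 (G↔T), site 22 (T↔G), site 24 (C↔A), site 30 (C↔G), site 37 (A↔C).
There are 10 differences over 37 sites, so p = 10/37 = 0.2703.

0.2703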